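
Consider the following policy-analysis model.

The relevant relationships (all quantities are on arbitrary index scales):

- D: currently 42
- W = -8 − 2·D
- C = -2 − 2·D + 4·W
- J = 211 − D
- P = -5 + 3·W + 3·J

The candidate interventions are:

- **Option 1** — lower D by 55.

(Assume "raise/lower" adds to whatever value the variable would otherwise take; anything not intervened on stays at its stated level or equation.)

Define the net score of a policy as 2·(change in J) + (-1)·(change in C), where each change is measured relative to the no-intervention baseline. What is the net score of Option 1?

Baseline:
  D = 42
  W = -8 − 2·42 = -92
  C = -2 − 2·42 + 4·(-92) = -454
  J = 211 − 42 = 169
Option 1 (D − 55):
  D = 42 − 55 = -13
  W = -8 − 2·(-13) = 18
  C = -2 − 2·(-13) + 4·18 = 96
  J = 211 − (-13) = 224
ΔJ = 224 − 169 = 55; ΔC = 96 − (-454) = 550
Score = 2·55 + (-1)·550 = -440

-440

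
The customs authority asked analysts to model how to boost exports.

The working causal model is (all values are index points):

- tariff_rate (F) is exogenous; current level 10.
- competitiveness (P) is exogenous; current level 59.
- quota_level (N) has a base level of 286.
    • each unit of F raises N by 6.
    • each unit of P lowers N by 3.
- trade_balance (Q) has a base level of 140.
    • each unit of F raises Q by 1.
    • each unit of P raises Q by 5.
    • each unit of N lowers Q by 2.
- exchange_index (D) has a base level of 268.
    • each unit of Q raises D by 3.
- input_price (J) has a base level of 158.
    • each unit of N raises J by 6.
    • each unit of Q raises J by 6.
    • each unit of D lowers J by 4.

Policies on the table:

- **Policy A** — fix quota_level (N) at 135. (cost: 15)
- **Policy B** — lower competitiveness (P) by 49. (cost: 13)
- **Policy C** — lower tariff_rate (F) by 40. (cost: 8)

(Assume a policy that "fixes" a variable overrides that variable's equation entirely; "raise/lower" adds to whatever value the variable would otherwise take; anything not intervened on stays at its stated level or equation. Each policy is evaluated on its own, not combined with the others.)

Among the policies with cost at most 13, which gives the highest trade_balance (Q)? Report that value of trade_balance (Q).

Policy B (P − 49):
  F = 10
  P = 59 − 49 = 10
  N = 286 + 6·10 − 3·10 = 316
  Q = 140 + 10 + 5·10 − 2·316 = -432
Policy C (F − 40):
  F = 10 − 40 = -30
  P = 59
  N = 286 + 6·(-30) − 3·59 = -71
  Q = 140 + (-30) + 5·59 − 2·(-71) = 547
Comparing — Policy B: Q=-432, Policy C: Q=547. Highest is 547 (Policy C).

547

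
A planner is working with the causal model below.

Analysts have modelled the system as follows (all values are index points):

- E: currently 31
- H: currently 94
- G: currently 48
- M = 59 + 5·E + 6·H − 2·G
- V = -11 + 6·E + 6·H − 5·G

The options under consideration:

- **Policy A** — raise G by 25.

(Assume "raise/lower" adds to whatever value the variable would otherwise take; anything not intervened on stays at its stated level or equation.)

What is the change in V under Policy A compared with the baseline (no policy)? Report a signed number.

-125

Baseline:
  E = 31
  H = 94
  G = 48
  V = -11 + 6·31 + 6·94 − 5·48 = 499
Policy A (G + 25):
  E = 31
  H = 94
  G = 48 + 25 = 73
  V = -11 + 6·31 + 6·94 − 5·73 = 374
Change in V: 374 − 499 = -125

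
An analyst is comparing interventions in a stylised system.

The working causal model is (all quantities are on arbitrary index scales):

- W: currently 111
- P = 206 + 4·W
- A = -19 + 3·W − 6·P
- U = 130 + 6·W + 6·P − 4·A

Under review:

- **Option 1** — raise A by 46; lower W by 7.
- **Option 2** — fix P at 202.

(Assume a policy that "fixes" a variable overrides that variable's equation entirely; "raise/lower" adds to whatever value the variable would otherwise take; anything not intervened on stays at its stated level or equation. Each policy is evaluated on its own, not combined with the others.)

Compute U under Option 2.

Option 2 (P := 202):
  W = 111
  P = 202
  A = -19 + 3·111 − 6·202 = -898
  U = 130 + 6·111 + 6·202 − 4·(-898) = 5600

5600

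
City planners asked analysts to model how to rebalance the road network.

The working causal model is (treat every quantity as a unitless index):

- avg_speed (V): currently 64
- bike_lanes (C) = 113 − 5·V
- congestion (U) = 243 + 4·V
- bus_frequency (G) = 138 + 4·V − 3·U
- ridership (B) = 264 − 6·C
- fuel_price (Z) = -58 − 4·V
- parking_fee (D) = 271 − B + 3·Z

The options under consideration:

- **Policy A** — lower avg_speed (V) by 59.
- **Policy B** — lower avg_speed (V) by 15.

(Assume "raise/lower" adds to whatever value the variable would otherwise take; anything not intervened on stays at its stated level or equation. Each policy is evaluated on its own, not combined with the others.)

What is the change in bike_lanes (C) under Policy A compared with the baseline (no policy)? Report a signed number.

Baseline:
  V = 64
  C = 113 − 5·64 = -207
Policy A (V − 59):
  V = 64 − 59 = 5
  C = 113 − 5·5 = 88
Change in C: 88 − (-207) = 295

295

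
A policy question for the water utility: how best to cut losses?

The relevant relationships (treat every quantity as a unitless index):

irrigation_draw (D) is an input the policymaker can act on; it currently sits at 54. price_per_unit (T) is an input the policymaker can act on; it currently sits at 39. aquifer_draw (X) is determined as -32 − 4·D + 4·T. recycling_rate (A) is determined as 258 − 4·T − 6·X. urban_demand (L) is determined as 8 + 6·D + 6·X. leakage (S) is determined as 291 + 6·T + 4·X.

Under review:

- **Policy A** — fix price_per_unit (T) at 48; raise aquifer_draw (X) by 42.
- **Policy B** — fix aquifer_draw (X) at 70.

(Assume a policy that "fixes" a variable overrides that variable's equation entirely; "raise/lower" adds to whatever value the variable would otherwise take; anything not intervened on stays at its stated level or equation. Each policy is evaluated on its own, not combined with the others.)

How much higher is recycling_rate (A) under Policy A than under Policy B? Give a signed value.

Policy A (T := 48, X + 42):
  D = 54
  T = 48
  X = -32 − 4·54 + 4·48 (+42 from intervention) = -14
  A = 258 − 4·48 − 6·(-14) = 150
Policy B (X := 70):
  D = 54
  T = 39
  X = 70
  A = 258 − 4·39 − 6·70 = -318
A: 150 − (-318) = 468

468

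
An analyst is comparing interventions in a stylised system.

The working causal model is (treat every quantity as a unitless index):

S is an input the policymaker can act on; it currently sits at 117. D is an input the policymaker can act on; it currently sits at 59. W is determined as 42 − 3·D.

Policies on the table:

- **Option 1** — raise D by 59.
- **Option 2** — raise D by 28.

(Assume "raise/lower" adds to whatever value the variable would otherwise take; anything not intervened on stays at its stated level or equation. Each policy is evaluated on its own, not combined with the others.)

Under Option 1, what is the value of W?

Option 1 (D + 59):
  D = 59 + 59 = 118
  W = 42 − 3·118 = -312

-312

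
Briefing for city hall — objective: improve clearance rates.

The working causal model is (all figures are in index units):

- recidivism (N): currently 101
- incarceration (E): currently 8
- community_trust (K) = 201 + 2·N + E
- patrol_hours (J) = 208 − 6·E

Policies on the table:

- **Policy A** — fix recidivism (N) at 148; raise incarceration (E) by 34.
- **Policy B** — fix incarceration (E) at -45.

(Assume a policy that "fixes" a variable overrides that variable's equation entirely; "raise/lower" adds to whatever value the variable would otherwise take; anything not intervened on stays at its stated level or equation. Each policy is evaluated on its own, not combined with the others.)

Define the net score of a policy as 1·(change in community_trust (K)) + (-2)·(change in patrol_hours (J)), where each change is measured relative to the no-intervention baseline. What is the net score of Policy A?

Baseline:
  N = 101
  E = 8
  K = 201 + 2·101 + 8 = 411
  J = 208 − 6·8 = 160
Policy A (N := 148, E + 34):
  N = 148
  E = 8 + 34 = 42
  K = 201 + 2·148 + 42 = 539
  J = 208 − 6·42 = -44
ΔK = 539 − 411 = 128; ΔJ = -44 − 160 = -204
Score = 1·128 + (-2)·(-204) = 536

536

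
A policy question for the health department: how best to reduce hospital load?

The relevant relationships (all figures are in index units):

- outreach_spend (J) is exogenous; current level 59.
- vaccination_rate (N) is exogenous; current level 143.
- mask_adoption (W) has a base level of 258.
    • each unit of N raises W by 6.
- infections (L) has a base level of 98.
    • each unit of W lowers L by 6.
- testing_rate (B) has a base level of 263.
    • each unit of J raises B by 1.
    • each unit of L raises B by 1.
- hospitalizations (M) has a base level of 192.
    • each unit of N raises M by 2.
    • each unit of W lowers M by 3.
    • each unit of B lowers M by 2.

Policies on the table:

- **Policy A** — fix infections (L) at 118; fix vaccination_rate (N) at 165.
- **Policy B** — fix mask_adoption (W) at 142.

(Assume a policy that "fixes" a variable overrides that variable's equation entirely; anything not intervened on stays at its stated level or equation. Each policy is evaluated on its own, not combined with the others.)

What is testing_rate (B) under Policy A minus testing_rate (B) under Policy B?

Policy A (L := 118, N := 165):
  J = 59
  N = 165
  W = 258 + 6·165 = 1248
  L = 118
  B = 263 + 59 + 118 = 440
Policy B (W := 142):
  J = 59
  N = 143
  W = 142
  L = 98 − 6·142 = -754
  B = 263 + 59 + (-754) = -432
B: 440 − (-432) = 872

872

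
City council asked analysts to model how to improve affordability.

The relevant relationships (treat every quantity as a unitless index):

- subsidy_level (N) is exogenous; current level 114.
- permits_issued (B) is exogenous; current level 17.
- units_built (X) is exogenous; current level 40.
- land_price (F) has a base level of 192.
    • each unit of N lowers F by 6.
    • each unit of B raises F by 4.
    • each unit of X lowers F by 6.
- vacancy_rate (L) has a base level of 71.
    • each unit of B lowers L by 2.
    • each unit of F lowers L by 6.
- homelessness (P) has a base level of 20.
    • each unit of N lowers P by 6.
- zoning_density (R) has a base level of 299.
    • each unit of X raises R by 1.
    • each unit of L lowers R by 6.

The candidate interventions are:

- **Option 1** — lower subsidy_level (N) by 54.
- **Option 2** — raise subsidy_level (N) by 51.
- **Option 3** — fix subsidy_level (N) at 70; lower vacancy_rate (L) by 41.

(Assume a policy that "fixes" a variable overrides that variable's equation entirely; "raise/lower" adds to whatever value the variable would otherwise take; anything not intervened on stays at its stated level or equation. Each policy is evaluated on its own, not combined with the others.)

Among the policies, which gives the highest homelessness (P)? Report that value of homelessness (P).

-340

Option 1 (N − 54):
  N = 114 − 54 = 60
  P = 20 − 6·60 = -340
Option 2 (N + 51):
  N = 114 + 51 = 165
  P = 20 − 6·165 = -970
Option 3 (N := 70, L − 41):
  N = 70
  P = 20 − 6·70 = -400
Comparing — Option 1: P=-340, Option 2: P=-970, Option 3: P=-400. Highest is -340 (Option 1).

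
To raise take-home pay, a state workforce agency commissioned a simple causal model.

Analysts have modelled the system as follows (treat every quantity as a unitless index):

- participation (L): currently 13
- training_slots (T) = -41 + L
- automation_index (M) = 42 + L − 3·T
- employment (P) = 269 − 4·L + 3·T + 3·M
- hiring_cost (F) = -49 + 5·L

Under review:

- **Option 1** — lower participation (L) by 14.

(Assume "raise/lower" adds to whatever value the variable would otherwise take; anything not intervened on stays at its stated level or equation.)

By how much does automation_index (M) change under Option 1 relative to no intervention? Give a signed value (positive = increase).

Baseline:
  L = 13
  T = -41 + 13 = -28
  M = 42 + 13 − 3·(-28) = 139
Option 1 (L − 14):
  L = 13 − 14 = -1
  T = -41 + (-1) = -42
  M = 42 + (-1) − 3·(-42) = 167
Change in M: 167 − 139 = 28

28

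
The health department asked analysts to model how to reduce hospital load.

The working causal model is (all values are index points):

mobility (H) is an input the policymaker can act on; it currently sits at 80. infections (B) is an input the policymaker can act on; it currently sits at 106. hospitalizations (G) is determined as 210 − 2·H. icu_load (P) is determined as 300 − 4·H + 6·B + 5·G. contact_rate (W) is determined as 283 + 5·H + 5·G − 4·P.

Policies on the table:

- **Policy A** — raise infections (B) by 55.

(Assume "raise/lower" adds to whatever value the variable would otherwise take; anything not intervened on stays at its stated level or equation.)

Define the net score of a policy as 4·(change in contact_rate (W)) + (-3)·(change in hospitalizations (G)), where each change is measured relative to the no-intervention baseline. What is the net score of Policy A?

Baseline:
  H = 80
  B = 106
  G = 210 − 2·80 = 50
  P = 300 − 4·80 + 6·106 + 5·50 = 866
  W = 283 + 5·80 + 5·50 − 4·866 = -2531
Policy A (B + 55):
  H = 80
  B = 106 + 55 = 161
  G = 210 − 2·80 = 50
  P = 300 − 4·80 + 6·161 + 5·50 = 1196
  W = 283 + 5·80 + 5·50 − 4·1196 = -3851
ΔW = -3851 − (-2531) = -1320; ΔG = 50 − 50 = 0
Score = 4·(-1320) + (-3)·0 = -5280

-5280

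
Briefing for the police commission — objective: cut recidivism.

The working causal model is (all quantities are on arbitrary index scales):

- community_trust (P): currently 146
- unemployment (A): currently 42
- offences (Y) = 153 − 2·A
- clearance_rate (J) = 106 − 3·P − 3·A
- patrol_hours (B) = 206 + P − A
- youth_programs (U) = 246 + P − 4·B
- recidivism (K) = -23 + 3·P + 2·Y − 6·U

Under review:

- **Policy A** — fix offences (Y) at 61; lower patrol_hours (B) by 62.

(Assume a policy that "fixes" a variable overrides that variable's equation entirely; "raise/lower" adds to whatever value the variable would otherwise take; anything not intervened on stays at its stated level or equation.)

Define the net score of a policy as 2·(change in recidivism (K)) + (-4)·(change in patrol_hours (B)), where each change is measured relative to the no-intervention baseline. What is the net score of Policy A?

-2760

Baseline:
  P = 146
  A = 42
  Y = 153 − 2·42 = 69
  B = 206 + 146 − 42 = 310
  U = 246 + 146 − 4·310 = -848
  K = -23 + 3·146 + 2·69 − 6·(-848) = 5641
Policy A (Y := 61, B − 62):
  P = 146
  A = 42
  Y = 61
  B = 206 + 146 − 42 (−62 from intervention) = 248
  U = 246 + 146 − 4·248 = -600
  K = -23 + 3·146 + 2·61 − 6·(-600) = 4137
ΔK = 4137 − 5641 = -1504; ΔB = 248 − 310 = -62
Score = 2·(-1504) + (-4)·(-62) = -2760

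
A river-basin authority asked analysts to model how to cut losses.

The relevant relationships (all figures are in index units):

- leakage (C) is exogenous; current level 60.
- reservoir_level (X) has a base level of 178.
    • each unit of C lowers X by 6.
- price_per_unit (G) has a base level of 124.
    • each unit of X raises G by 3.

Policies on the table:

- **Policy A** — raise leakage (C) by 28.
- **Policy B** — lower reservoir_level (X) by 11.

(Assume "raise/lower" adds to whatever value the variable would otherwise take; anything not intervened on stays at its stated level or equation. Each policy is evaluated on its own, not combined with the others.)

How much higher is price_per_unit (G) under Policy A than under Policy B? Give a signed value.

-471

Policy A (C + 28):
  C = 60 + 28 = 88
  X = 178 − 6·88 = -350
  G = 124 + 3·(-350) = -926
Policy B (X − 11):
  C = 60
  X = 178 − 6·60 (−11 from intervention) = -193
  G = 124 + 3·(-193) = -455
G: -926 − (-455) = -471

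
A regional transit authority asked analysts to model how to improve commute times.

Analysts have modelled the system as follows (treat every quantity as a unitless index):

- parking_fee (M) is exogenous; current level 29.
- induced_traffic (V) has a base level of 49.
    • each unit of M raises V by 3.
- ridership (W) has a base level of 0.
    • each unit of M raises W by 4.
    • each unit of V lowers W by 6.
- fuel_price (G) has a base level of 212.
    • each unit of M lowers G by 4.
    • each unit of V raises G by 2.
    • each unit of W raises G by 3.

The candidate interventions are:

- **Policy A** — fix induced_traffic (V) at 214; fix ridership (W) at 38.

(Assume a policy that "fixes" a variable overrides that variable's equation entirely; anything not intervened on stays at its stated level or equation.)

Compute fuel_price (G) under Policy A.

638

Policy A (V := 214, W := 38):
  M = 29
  V = 214
  W = 38
  G = 212 − 4·29 + 2·214 + 3·38 = 638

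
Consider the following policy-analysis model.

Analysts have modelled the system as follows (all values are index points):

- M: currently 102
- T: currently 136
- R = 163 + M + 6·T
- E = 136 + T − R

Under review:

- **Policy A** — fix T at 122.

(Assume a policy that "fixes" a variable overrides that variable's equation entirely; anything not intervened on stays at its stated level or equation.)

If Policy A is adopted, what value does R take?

997

Policy A (T := 122):
  M = 102
  T = 122
  R = 163 + 102 + 6·122 = 997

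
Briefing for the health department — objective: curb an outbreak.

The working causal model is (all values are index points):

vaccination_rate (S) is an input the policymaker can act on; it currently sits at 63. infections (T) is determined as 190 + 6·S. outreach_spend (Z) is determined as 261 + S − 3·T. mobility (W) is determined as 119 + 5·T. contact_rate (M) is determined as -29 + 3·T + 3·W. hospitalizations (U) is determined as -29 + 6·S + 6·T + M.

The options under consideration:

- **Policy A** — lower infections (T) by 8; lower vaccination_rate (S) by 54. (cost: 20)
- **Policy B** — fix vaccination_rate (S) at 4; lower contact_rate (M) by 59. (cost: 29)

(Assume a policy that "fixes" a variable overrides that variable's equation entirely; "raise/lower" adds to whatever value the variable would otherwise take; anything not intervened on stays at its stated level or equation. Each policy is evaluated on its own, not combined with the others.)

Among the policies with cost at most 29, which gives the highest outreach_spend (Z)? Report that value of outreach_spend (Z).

-377

Policy A (T − 8, S − 54):
  S = 63 − 54 = 9
  T = 190 + 6·9 (−8 from intervention) = 236
  Z = 261 + 9 − 3·236 = -438
Policy B (S := 4, M − 59):
  S = 4
  T = 190 + 6·4 = 214
  Z = 261 + 4 − 3·214 = -377
Comparing — Policy A: Z=-438, Policy B: Z=-377. Highest is -377 (Policy B).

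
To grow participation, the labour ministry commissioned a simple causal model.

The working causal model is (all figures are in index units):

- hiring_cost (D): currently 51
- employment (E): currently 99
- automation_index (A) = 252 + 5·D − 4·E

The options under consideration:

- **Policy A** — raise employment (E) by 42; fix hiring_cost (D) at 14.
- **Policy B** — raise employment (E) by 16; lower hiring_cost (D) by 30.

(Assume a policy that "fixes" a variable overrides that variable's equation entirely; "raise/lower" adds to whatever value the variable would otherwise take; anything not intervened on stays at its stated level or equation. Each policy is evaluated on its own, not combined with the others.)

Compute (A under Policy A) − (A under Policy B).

Policy A (E + 42, D := 14):
  D = 14
  E = 99 + 42 = 141
  A = 252 + 5·14 − 4·141 = -242
Policy B (E + 16, D − 30):
  D = 51 − 30 = 21
  E = 99 + 16 = 115
  A = 252 + 5·21 − 4·115 = -103
A: -242 − (-103) = -139

-139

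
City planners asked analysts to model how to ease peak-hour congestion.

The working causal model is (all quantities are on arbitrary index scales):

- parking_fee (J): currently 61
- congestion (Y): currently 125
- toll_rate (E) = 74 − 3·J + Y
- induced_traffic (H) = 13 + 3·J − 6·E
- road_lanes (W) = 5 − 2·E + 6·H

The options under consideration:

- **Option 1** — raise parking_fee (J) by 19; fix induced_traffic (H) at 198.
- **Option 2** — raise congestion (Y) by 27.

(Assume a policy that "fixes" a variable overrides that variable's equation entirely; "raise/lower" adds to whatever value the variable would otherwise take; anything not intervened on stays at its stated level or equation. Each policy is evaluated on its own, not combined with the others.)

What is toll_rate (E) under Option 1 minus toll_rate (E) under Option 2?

-84

Option 1 (J + 19, H := 198):
  J = 61 + 19 = 80
  Y = 125
  E = 74 − 3·80 + 125 = -41
Option 2 (Y + 27):
  J = 61
  Y = 125 + 27 = 152
  E = 74 − 3·61 + 152 = 43
E: -41 − 43 = -84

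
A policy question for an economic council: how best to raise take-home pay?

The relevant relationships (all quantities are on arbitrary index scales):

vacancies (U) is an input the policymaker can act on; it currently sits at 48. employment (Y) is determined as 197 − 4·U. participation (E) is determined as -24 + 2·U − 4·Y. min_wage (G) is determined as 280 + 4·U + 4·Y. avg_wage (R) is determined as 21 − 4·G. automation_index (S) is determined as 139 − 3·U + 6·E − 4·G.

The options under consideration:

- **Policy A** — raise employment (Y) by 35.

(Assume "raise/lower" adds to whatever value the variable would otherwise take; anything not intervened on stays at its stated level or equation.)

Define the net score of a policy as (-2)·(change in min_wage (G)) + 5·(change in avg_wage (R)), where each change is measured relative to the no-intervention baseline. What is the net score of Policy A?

Baseline:
  U = 48
  Y = 197 − 4·48 = 5
  G = 280 + 4·48 + 4·5 = 492
  R = 21 − 4·492 = -1947
Policy A (Y + 35):
  U = 48
  Y = 197 − 4·48 (+35 from intervention) = 40
  G = 280 + 4·48 + 4·40 = 632
  R = 21 − 4·632 = -2507
ΔG = 632 − 492 = 140; ΔR = -2507 − (-1947) = -560
Score = (-2)·140 + 5·(-560) = -3080

-3080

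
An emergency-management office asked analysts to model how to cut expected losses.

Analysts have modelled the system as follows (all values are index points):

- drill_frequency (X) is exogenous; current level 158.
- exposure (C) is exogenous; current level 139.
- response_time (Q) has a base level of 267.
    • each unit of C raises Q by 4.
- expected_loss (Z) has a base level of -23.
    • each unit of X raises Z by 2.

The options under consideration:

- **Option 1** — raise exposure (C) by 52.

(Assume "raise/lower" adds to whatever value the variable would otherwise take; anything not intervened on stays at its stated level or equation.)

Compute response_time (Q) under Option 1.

1031

Option 1 (C + 52):
  C = 139 + 52 = 191
  Q = 267 + 4·191 = 1031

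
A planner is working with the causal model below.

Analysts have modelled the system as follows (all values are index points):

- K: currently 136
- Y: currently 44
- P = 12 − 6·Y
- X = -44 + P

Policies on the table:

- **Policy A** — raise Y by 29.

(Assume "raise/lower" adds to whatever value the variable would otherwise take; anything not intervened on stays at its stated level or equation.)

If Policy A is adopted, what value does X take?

Policy A (Y + 29):
  Y = 44 + 29 = 73
  P = 12 − 6·73 = -426
  X = -44 + (-426) = -470

-470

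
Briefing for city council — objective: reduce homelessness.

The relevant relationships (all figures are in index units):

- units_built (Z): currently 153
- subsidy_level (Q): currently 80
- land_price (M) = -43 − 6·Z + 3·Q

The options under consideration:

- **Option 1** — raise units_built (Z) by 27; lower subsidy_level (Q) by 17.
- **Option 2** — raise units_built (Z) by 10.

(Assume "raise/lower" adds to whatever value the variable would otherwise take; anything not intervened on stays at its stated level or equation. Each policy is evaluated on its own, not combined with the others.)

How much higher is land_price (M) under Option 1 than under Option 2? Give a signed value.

-153

Option 1 (Z + 27, Q − 17):
  Z = 153 + 27 = 180
  Q = 80 − 17 = 63
  M = -43 − 6·180 + 3·63 = -934
Option 2 (Z + 10):
  Z = 153 + 10 = 163
  Q = 80
  M = -43 − 6·163 + 3·80 = -781
M: -934 − (-781) = -153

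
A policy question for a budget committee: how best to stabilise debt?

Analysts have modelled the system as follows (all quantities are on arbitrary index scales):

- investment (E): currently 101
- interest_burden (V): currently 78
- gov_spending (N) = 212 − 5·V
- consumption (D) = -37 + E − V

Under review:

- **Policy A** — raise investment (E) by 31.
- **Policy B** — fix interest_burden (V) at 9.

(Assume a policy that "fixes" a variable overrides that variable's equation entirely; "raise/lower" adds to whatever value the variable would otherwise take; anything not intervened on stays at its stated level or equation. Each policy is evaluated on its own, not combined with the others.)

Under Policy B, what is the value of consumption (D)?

Policy B (V := 9):
  E = 101
  V = 9
  D = -37 + 101 − 9 = 55

55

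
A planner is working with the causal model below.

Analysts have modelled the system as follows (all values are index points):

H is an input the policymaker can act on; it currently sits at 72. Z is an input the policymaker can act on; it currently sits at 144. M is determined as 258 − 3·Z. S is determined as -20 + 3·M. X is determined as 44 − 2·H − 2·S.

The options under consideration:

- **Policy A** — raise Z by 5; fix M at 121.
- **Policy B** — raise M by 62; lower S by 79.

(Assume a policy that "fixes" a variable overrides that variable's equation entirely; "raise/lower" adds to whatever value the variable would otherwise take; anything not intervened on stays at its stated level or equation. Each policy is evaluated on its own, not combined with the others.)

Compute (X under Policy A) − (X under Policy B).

Policy A (Z + 5, M := 121):
  H = 72
  Z = 144 + 5 = 149
  M = 121
  S = -20 + 3·121 = 343
  X = 44 − 2·72 − 2·343 = -786
Policy B (M + 62, S − 79):
  H = 72
  Z = 144
  M = 258 − 3·144 (+62 from intervention) = -112
  S = -20 + 3·(-112) (−79 from intervention) = -435
  X = 44 − 2·72 − 2·(-435) = 770
X: -786 − 770 = -1556

-1556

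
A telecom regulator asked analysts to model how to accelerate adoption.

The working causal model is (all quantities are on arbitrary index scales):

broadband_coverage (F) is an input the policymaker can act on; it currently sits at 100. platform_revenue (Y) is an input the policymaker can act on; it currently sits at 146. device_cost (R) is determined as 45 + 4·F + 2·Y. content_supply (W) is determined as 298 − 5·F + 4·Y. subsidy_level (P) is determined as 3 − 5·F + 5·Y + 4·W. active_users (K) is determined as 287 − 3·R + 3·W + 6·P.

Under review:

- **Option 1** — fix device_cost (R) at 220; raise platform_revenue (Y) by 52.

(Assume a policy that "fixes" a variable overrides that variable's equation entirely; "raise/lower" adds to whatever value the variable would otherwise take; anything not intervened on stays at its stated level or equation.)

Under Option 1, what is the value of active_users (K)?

Option 1 (R := 220, Y + 52):
  F = 100
  Y = 146 + 52 = 198
  R = 220
  W = 298 − 5·100 + 4·198 = 590
  P = 3 − 5·100 + 5·198 + 4·590 = 2853
  K = 287 − 3·220 + 3·590 + 6·2853 = 18515

18515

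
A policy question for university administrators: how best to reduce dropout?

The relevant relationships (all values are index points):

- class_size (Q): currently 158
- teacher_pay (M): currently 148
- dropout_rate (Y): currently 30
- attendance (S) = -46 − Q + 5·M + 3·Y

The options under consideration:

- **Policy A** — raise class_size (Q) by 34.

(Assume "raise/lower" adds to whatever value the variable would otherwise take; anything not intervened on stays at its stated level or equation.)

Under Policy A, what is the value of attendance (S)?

592

Policy A (Q + 34):
  Q = 158 + 34 = 192
  M = 148
  Y = 30
  S = -46 − 192 + 5·148 + 3·30 = 592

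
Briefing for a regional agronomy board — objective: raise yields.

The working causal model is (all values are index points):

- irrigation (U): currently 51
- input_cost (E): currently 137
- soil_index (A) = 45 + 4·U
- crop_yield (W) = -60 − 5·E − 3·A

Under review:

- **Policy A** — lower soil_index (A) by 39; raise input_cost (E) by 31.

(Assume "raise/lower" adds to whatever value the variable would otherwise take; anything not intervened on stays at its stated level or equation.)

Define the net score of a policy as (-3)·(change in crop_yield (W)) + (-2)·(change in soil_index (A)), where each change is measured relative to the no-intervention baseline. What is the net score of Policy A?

Baseline:
  U = 51
  E = 137
  A = 45 + 4·51 = 249
  W = -60 − 5·137 − 3·249 = -1492
Policy A (A − 39, E + 31):
  U = 51
  E = 137 + 31 = 168
  A = 45 + 4·51 (−39 from intervention) = 210
  W = -60 − 5·168 − 3·210 = -1530
ΔW = -1530 − (-1492) = -38; ΔA = 210 − 249 = -39
Score = (-3)·(-38) + (-2)·(-39) = 192

192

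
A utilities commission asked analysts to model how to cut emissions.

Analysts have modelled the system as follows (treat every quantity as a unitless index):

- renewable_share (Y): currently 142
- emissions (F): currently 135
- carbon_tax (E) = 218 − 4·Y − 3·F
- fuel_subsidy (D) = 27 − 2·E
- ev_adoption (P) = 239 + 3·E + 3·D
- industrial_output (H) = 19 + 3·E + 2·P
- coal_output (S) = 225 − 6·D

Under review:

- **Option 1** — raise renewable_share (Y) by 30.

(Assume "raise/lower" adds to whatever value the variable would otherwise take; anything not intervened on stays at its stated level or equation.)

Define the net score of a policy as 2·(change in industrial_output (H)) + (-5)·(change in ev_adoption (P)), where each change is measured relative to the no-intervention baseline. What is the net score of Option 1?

-1080

Baseline:
  Y = 142
  F = 135
  E = 218 − 4·142 − 3·135 = -755
  D = 27 − 2·(-755) = 1537
  P = 239 + 3·(-755) + 3·1537 = 2585
  H = 19 + 3·(-755) + 2·2585 = 2924
Option 1 (Y + 30):
  Y = 142 + 30 = 172
  F = 135
  E = 218 − 4·172 − 3·135 = -875
  D = 27 − 2·(-875) = 1777
  P = 239 + 3·(-875) + 3·1777 = 2945
  H = 19 + 3·(-875) + 2·2945 = 3284
ΔH = 3284 − 2924 = 360; ΔP = 2945 − 2585 = 360
Score = 2·360 + (-5)·360 = -1080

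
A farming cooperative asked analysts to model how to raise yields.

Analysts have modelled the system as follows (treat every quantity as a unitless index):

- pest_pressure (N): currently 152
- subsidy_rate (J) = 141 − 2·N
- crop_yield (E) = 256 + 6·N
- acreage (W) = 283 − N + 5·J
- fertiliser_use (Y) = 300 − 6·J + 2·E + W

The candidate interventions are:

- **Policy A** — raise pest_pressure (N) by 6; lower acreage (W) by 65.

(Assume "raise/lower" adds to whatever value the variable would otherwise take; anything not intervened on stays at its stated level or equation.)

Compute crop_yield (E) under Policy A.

Policy A (N + 6, W − 65):
  N = 152 + 6 = 158
  E = 256 + 6·158 = 1204

1204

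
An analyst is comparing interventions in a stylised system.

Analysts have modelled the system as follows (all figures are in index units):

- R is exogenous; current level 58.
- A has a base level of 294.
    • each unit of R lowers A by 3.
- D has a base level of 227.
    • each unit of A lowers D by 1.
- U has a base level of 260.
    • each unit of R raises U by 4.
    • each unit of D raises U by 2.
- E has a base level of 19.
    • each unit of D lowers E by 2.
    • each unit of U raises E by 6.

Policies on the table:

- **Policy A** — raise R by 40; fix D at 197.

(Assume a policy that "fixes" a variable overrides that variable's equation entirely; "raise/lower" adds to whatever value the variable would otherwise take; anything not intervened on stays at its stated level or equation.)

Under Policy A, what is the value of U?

Policy A (R + 40, D := 197):
  R = 58 + 40 = 98
  A = 294 − 3·98 = 0
  D = 197
  U = 260 + 4·98 + 2·197 = 1046

1046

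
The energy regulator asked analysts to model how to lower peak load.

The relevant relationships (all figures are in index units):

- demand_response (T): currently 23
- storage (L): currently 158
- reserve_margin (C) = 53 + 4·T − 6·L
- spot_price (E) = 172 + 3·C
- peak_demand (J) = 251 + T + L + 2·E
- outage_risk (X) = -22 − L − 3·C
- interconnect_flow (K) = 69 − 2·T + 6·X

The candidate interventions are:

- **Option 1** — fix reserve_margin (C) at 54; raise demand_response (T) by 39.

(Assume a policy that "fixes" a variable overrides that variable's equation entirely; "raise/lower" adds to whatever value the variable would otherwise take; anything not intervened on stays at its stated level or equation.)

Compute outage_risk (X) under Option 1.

-342

Option 1 (C := 54, T + 39):
  T = 23 + 39 = 62
  L = 158
  C = 54
  X = -22 − 158 − 3·54 = -342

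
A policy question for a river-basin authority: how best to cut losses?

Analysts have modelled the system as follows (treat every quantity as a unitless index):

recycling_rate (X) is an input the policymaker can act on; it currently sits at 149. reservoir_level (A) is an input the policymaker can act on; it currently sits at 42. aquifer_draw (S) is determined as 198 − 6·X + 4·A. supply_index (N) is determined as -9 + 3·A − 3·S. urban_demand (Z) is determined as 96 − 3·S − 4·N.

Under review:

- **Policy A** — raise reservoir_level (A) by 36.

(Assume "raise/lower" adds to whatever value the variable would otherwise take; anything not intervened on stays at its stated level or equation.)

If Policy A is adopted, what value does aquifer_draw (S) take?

-384

Policy A (A + 36):
  X = 149
  A = 42 + 36 = 78
  S = 198 − 6·149 + 4·78 = -384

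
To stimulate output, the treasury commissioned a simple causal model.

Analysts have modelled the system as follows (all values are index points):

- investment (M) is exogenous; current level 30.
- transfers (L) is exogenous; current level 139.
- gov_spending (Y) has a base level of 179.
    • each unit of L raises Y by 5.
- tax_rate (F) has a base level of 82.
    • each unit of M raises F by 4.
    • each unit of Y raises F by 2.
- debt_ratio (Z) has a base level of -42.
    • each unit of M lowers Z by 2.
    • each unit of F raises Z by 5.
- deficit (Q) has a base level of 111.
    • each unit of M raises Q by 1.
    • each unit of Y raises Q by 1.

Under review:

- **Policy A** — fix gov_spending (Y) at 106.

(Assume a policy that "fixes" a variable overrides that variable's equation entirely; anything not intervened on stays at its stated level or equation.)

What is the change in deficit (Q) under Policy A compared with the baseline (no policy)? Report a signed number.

-768

Baseline:
  M = 30
  L = 139
  Y = 179 + 5·139 = 874
  Q = 111 + 30 + 874 = 1015
Policy A (Y := 106):
  M = 30
  L = 139
  Y = 106
  Q = 111 + 30 + 106 = 247
Change in Q: 247 − 1015 = -768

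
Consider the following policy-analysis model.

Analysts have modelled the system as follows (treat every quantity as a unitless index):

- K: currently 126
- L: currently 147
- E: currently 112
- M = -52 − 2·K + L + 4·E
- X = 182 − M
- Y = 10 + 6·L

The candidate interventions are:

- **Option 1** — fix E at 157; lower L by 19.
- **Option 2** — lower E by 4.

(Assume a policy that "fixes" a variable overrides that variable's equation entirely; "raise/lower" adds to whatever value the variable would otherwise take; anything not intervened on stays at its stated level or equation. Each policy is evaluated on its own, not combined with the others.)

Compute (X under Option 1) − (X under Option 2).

-177

Option 1 (E := 157, L − 19):
  K = 126
  L = 147 − 19 = 128
  E = 157
  M = -52 − 2·126 + 128 + 4·157 = 452
  X = 182 − 452 = -270
Option 2 (E − 4):
  K = 126
  L = 147
  E = 112 − 4 = 108
  M = -52 − 2·126 + 147 + 4·108 = 275
  X = 182 − 275 = -93
X: -270 − (-93) = -177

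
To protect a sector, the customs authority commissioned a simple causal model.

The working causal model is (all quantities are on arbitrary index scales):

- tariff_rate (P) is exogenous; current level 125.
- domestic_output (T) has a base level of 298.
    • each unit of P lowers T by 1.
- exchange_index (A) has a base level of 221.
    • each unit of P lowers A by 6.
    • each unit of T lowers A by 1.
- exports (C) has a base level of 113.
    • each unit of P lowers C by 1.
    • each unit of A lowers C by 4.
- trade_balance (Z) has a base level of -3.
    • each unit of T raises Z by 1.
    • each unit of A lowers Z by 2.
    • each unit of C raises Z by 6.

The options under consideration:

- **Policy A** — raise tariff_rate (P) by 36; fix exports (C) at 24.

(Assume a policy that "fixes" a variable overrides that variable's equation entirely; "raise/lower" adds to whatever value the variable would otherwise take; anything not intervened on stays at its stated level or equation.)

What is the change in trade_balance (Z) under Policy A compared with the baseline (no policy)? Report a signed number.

Baseline:
  P = 125
  T = 298 − 125 = 173
  A = 221 − 6·125 − 173 = -702
  C = 113 − 125 − 4·(-702) = 2796
  Z = -3 + 173 − 2·(-702) + 6·2796 = 18350
Policy A (P + 36, C := 24):
  P = 125 + 36 = 161
  T = 298 − 161 = 137
  A = 221 − 6·161 − 137 = -882
  C = 24
  Z = -3 + 137 − 2·(-882) + 6·24 = 2042
Change in Z: 2042 − 18350 = -16308

-16308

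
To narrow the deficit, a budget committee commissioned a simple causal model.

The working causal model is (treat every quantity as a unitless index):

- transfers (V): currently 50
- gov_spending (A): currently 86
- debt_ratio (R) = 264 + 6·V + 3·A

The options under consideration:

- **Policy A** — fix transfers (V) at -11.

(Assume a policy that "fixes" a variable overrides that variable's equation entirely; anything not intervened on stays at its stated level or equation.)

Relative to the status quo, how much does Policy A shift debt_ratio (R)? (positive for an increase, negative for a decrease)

-366

Baseline:
  V = 50
  A = 86
  R = 264 + 6·50 + 3·86 = 822
Policy A (V := -11):
  V = -11
  A = 86
  R = 264 + 6·(-11) + 3·86 = 456
Change in R: 456 − 822 = -366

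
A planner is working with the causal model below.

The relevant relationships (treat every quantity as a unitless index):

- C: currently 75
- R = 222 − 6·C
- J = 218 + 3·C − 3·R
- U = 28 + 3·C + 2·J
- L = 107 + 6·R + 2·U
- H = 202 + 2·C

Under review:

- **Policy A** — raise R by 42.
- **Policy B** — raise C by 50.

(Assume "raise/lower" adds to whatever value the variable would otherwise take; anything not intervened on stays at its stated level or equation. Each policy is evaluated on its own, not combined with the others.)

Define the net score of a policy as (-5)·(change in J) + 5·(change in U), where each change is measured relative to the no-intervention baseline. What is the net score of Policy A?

Baseline:
  C = 75
  R = 222 − 6·75 = -228
  J = 218 + 3·75 − 3·(-228) = 1127
  U = 28 + 3·75 + 2·1127 = 2507
Policy A (R + 42):
  C = 75
  R = 222 − 6·75 (+42 from intervention) = -186
  J = 218 + 3·75 − 3·(-186) = 1001
  U = 28 + 3·75 + 2·1001 = 2255
ΔJ = 1001 − 1127 = -126; ΔU = 2255 − 2507 = -252
Score = (-5)·(-126) + 5·(-252) = -630

-630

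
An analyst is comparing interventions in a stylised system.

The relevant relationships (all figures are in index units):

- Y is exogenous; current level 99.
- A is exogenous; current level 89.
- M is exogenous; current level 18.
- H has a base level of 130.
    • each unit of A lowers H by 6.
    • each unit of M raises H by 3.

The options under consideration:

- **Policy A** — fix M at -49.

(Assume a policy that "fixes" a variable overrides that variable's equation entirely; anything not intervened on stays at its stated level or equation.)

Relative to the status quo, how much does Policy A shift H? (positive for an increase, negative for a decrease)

-201

Baseline:
  A = 89
  M = 18
  H = 130 − 6·89 + 3·18 = -350
Policy A (M := -49):
  A = 89
  M = -49
  H = 130 − 6·89 + 3·(-49) = -551
Change in H: -551 − (-350) = -201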